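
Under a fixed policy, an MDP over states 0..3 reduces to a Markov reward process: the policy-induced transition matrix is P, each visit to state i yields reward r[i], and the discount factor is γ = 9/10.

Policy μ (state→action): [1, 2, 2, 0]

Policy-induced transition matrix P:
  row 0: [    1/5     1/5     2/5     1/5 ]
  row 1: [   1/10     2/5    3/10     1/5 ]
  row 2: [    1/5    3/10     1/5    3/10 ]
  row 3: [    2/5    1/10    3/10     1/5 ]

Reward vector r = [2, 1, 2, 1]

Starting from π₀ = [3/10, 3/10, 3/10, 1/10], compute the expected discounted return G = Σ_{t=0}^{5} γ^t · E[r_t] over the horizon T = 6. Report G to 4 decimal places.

G = 7.1501

t=0: π = [0.3000, 0.3000, 0.3000, 0.1000], E[r] = 1.6000, γ^t·E[r] = 1.600000, running G = 1.600000
t=1: π = [0.1900, 0.2800, 0.3000, 0.2300], E[r] = 1.4900, γ^t·E[r] = 1.341000, running G = 2.941000
t=2: π = [0.2180, 0.2630, 0.2890, 0.2300], E[r] = 1.5070, γ^t·E[r] = 1.220670, running G = 4.161670
t=3: π = [0.2197, 0.2585, 0.2929, 0.2289], E[r] = 1.5126, γ^t·E[r] = 1.102685, running G = 5.264355
t=4: π = [0.2199, 0.2581, 0.2927, 0.2293], E[r] = 1.5126, γ^t·E[r] = 0.992423, running G = 6.256779
t=5: π = [0.2200, 0.2580, 0.2927, 0.2293], E[r] = 1.5128, γ^t·E[r] = 0.893277, running G = 7.150056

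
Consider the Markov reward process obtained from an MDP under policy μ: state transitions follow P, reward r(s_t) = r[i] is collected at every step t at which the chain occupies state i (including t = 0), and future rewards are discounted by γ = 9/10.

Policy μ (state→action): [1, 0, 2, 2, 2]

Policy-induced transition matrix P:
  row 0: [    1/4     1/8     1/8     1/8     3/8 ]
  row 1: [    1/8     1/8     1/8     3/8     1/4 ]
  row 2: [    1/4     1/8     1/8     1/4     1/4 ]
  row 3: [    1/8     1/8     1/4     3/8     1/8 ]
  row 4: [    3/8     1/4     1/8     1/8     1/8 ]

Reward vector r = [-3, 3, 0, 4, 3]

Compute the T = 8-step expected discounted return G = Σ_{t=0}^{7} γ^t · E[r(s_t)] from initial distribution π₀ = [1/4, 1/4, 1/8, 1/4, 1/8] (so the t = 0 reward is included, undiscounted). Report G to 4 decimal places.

t=0: π = [0.2500, 0.2500, 0.1250, 0.2500, 0.1250], E[r] = 1.3750, γ^t·E[r] = 1.375000, running G = 1.375000
t=1: π = [0.2031, 0.1406, 0.1563, 0.2656, 0.2344], E[r] = 1.5781, γ^t·E[r] = 1.420313, running G = 2.795313
t=2: π = [0.2285, 0.1543, 0.1582, 0.2461, 0.2129], E[r] = 1.4004, γ^t·E[r] = 1.134316, running G = 3.929629
t=3: π = [0.2266, 0.1516, 0.1558, 0.2449, 0.2212], E[r] = 1.4182, γ^t·E[r] = 1.033877, running G = 4.963506
t=4: π = [0.2281, 0.1526, 0.1556, 0.2436, 0.2201], E[r] = 1.4082, γ^t·E[r] = 0.923942, running G = 5.887448
t=5: π = [0.2280, 0.1525, 0.1554, 0.2435, 0.2206], E[r] = 1.4093, γ^t·E[r] = 0.832176, running G = 6.719625
t=6: π = [0.2281, 0.1526, 0.1554, 0.2434, 0.2205], E[r] = 1.4087, γ^t·E[r] = 0.748650, running G = 7.468275
t=7: π = [0.2281, 0.1526, 0.1554, 0.2434, 0.2205], E[r] = 1.4088, γ^t·E[r] = 0.673815, running G = 8.142090

G = 8.1421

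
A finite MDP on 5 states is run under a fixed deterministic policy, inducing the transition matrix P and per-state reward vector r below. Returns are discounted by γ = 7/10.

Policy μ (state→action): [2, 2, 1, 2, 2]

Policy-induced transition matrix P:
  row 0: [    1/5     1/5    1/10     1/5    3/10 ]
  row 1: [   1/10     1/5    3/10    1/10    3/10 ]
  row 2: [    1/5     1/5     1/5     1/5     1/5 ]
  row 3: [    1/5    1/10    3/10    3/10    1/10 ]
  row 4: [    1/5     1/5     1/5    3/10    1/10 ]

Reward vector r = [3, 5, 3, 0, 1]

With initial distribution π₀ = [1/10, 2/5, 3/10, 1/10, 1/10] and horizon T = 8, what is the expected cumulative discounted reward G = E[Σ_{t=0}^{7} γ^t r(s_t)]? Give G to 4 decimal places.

G = 8.2811

t=0: π = [0.1000, 0.4000, 0.3000, 0.1000, 0.1000], E[r] = 3.3000, γ^t·E[r] = 3.300000, running G = 3.300000
t=1: π = [0.1600, 0.1900, 0.2400, 0.1800, 0.2300], E[r] = 2.3800, γ^t·E[r] = 1.666000, running G = 4.966000
t=2: π = [0.1810, 0.1820, 0.2210, 0.2220, 0.1940], E[r] = 2.3100, γ^t·E[r] = 1.131900, running G = 6.097900
t=3: π = [0.1818, 0.1778, 0.2223, 0.2234, 0.1947], E[r] = 2.2960, γ^t·E[r] = 0.787528, running G = 6.885428
t=4: π = [0.1822, 0.1777, 0.2219, 0.2240, 0.1942], E[r] = 2.2949, γ^t·E[r] = 0.551013, running G = 7.436441
t=5: π = [0.1822, 0.1776, 0.2219, 0.2241, 0.1942], E[r] = 2.2947, γ^t·E[r] = 0.385670, running G = 7.822111
t=6: π = [0.1822, 0.1776, 0.2219, 0.2241, 0.1942], E[r] = 2.2947, γ^t·E[r] = 0.269967, running G = 8.092077
t=7: π = [0.1822, 0.1776, 0.2219, 0.2241, 0.1942], E[r] = 2.2947, γ^t·E[r] = 0.188976, running G = 8.281054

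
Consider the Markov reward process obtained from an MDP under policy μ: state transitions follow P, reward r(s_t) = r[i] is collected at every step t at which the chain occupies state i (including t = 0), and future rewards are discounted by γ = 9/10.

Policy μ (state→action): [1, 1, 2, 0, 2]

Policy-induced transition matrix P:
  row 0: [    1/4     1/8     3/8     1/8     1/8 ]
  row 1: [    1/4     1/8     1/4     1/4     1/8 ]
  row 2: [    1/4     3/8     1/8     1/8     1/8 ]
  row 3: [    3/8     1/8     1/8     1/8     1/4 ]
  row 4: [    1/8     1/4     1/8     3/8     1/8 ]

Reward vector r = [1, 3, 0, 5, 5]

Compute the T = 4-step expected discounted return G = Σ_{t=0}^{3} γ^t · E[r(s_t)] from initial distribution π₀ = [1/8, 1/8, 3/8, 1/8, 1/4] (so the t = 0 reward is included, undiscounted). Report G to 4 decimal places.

G = 8.6898

t=0: π = [0.1250, 0.1250, 0.3750, 0.1250, 0.2500], E[r] = 2.3750, γ^t·E[r] = 2.375000, running G = 2.375000
t=1: π = [0.2344, 0.2500, 0.1719, 0.2031, 0.1406], E[r] = 2.7031, γ^t·E[r] = 2.432813, running G = 4.807813
t=2: π = [0.2578, 0.1855, 0.2148, 0.1914, 0.1504], E[r] = 2.5234, γ^t·E[r] = 2.043984, running G = 6.851797
t=3: π = [0.2551, 0.1975, 0.2126, 0.1858, 0.1489], E[r] = 2.5212, γ^t·E[r] = 1.837984, running G = 8.689781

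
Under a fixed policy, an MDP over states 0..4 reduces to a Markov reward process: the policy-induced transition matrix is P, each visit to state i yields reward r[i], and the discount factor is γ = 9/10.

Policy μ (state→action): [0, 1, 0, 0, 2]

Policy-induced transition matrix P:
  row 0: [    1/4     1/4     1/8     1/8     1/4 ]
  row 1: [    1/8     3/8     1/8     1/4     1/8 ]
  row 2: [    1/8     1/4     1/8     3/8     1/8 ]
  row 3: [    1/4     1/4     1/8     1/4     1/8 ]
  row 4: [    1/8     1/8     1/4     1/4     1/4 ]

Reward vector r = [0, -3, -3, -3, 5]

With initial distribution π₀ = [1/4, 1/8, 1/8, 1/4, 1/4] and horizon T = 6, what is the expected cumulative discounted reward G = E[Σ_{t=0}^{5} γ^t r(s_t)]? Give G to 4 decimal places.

t=0: π = [0.2500, 0.1250, 0.1250, 0.2500, 0.2500], E[r] = -0.2500, γ^t·E[r] = -0.250000, running G = -0.250000
t=1: π = [0.1875, 0.2344, 0.1563, 0.2344, 0.1875], E[r] = -0.9375, γ^t·E[r] = -0.843750, running G = -1.093750
t=2: π = [0.1777, 0.2559, 0.1484, 0.2461, 0.1719], E[r] = -1.0918, γ^t·E[r] = -0.884355, running G = -1.978105
t=3: π = [0.1780, 0.2605, 0.1465, 0.2463, 0.1687], E[r] = -1.1165, γ^t·E[r] = -0.813896, running G = -2.792001
t=4: π = [0.1780, 0.2615, 0.1461, 0.2461, 0.1683], E[r] = -1.1192, γ^t·E[r] = -0.734308, running G = -3.526309
t=5: π = [0.1780, 0.2616, 0.1460, 0.2460, 0.1683], E[r] = -1.1196, γ^t·E[r] = -0.661105, running G = -4.187414

G = -4.1874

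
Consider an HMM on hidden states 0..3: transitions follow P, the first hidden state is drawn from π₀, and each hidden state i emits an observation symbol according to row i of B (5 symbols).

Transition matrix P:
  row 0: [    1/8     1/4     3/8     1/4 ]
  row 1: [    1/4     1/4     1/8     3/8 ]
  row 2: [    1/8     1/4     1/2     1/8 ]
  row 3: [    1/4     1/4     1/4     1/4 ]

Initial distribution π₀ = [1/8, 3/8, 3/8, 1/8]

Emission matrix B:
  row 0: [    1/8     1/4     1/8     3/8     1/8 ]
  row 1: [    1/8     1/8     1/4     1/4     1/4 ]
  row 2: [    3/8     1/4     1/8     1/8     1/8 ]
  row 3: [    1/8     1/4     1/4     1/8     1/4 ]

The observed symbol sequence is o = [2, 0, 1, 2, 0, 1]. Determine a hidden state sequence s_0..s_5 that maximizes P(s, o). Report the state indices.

t=0: δ = [1.562e-02, 9.375e-02, 4.688e-02, 3.125e-02]  (obs o_0=2)
t=1: δ = [2.930e-03, 2.930e-03, 8.789e-03, 4.395e-03]  ψ = [1, 1, 2, 1]  (obs o_1=0)
t=2: δ = [2.747e-04, 2.747e-04, 1.099e-03, 2.747e-04]  ψ = [2, 2, 2, 1]  (obs o_2=1)
t=3: δ = [1.717e-05, 6.866e-05, 6.866e-05, 3.433e-05]  ψ = [2, 2, 2, 2]  (obs o_3=2)
t=4: δ = [2.146e-06, 2.146e-06, 1.287e-05, 3.219e-06]  ψ = [1, 1, 2, 1]  (obs o_4=0)
t=5: δ = [4.023e-07, 4.023e-07, 1.609e-06, 4.023e-07]  ψ = [2, 2, 2, 2]  (obs o_5=1)
backtrack: best end state = 2; path = [2, 2, 2, 2, 2, 2]

path = [2, 2, 2, 2, 2, 2]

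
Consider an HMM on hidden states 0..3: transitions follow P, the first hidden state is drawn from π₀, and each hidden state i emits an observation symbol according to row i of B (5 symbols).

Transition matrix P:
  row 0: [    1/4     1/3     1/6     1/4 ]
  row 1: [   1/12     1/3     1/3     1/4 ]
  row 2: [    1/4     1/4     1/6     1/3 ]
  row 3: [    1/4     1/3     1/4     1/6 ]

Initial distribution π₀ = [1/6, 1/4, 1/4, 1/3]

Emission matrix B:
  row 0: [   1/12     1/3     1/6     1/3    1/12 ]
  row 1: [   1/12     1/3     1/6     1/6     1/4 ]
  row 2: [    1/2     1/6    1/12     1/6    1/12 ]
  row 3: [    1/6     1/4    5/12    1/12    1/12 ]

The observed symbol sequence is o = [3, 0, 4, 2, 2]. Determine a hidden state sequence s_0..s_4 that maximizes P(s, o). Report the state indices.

t=0: δ = [5.556e-02, 4.167e-02, 4.167e-02, 2.778e-02]  (obs o_0=3)
t=1: δ = [1.157e-03, 1.543e-03, 6.944e-03, 2.315e-03]  ψ = [0, 0, 1, 0]  (obs o_1=0)
t=2: δ = [1.447e-04, 4.340e-04, 9.645e-05, 1.929e-04]  ψ = [2, 2, 2, 2]  (obs o_2=4)
t=3: δ = [8.038e-06, 2.411e-05, 1.206e-05, 4.521e-05]  ψ = [3, 1, 1, 1]  (obs o_3=2)
t=4: δ = [1.884e-06, 2.512e-06, 9.419e-07, 3.140e-06]  ψ = [3, 3, 3, 3]  (obs o_4=2)
backtrack: best end state = 3; path = [1, 2, 1, 3, 3]

path = [1, 2, 1, 3, 3]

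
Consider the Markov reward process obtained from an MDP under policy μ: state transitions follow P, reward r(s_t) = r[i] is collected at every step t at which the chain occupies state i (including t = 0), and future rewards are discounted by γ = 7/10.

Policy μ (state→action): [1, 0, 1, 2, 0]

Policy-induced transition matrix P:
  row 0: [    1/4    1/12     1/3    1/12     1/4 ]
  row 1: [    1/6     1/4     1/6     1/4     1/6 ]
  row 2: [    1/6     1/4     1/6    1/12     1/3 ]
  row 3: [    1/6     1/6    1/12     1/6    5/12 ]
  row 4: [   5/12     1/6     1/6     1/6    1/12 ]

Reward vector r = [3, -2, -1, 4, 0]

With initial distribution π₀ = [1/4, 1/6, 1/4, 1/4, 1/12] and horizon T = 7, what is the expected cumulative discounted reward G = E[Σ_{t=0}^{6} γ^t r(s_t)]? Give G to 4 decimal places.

G = 2.6714

t=0: π = [0.2500, 0.1667, 0.2500, 0.2500, 0.0833], E[r] = 1.1667, γ^t·E[r] = 1.166667, running G = 1.166667
t=1: π = [0.2083, 0.1806, 0.1875, 0.1389, 0.2847], E[r] = 0.6319, γ^t·E[r] = 0.442361, running G = 1.609028
t=2: π = [0.2552, 0.1800, 0.1898, 0.1487, 0.2263], E[r] = 0.8108, γ^t·E[r] = 0.397274, running G = 2.006302
t=3: π = [0.2445, 0.1762, 0.1968, 0.1446, 0.2379], E[r] = 0.7626, γ^t·E[r] = 0.261567, running G = 2.267869
t=4: π = [0.2465, 0.1774, 0.1954, 0.1446, 0.2362], E[r] = 0.7677, γ^t·E[r] = 0.184331, running G = 2.452201
t=5: π = [0.2463, 0.1772, 0.1957, 0.1446, 0.2362], E[r] = 0.7672, γ^t·E[r] = 0.128939, running G = 2.581139
t=6: π = [0.2462, 0.1772, 0.1957, 0.1446, 0.2363], E[r] = 0.7671, γ^t·E[r] = 0.090243, running G = 2.671382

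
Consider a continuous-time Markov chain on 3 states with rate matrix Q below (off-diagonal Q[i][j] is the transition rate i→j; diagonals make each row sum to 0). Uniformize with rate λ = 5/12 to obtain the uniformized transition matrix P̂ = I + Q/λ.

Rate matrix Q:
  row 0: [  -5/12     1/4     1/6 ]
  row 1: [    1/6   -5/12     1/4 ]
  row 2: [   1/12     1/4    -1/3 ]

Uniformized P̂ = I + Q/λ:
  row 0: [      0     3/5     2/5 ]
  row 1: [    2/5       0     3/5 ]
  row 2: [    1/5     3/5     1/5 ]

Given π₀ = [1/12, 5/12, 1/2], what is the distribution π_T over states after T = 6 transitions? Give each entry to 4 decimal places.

t=0: π = [0.0833, 0.4167, 0.5000]
t=1: π = [0.2667, 0.3500, 0.3833]
t=2: π = [0.2167, 0.3900, 0.3933]
t=3: π = [0.2347, 0.3660, 0.3993]
t=4: π = [0.2263, 0.3804, 0.3933]
t=5: π = [0.2308, 0.3718, 0.3974]
t=6: π = [0.2282, 0.3769, 0.3949]

π = [0.2282, 0.3769, 0.3949]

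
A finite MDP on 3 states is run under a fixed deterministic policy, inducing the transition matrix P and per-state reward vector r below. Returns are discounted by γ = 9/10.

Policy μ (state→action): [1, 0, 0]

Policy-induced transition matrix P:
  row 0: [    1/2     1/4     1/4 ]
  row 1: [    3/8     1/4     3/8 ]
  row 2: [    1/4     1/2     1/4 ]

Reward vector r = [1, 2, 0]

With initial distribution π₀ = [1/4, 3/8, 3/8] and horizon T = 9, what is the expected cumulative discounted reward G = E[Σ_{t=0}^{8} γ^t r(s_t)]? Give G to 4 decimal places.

t=0: π = [0.2500, 0.3750, 0.3750], E[r] = 1.0000, γ^t·E[r] = 1.000000, running G = 1.000000
t=1: π = [0.3594, 0.3438, 0.2969], E[r] = 1.0469, γ^t·E[r] = 0.942188, running G = 1.942188
t=2: π = [0.3828, 0.3242, 0.2930], E[r] = 1.0313, γ^t·E[r] = 0.835313, running G = 2.777500
t=3: π = [0.3862, 0.3232, 0.2905], E[r] = 1.0327, γ^t·E[r] = 0.752849, running G = 3.530349
t=4: π = [0.3870, 0.3226, 0.2904], E[r] = 1.0322, γ^t·E[r] = 0.677244, running G = 4.207593
t=5: π = [0.3871, 0.3226, 0.2903], E[r] = 1.0323, γ^t·E[r] = 0.609546, running G = 4.817139
t=6: π = [0.3871, 0.3226, 0.2903], E[r] = 1.0323, γ^t·E[r] = 0.548584, running G = 5.365723
t=7: π = [0.3871, 0.3226, 0.2903], E[r] = 1.0323, γ^t·E[r] = 0.493726, running G = 5.859449
t=8: π = [0.3871, 0.3226, 0.2903], E[r] = 1.0323, γ^t·E[r] = 0.444353, running G = 6.303802

G = 6.3038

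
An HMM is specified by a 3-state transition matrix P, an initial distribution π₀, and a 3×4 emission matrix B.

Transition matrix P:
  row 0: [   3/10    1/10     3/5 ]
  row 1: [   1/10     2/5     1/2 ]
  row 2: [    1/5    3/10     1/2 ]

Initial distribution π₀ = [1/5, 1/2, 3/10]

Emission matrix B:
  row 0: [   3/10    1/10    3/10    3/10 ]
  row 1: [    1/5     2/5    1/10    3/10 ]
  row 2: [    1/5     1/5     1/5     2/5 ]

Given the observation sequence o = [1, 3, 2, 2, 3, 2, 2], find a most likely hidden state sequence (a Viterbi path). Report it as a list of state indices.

path = [1, 2, 2, 2, 2, 2, 2]

t=0: δ = [2.000e-02, 2.000e-01, 6.000e-02]  (obs o_0=1)
t=1: δ = [6.000e-03, 2.400e-02, 4.000e-02]  ψ = [1, 1, 1]  (obs o_1=3)
t=2: δ = [2.400e-03, 1.200e-03, 4.000e-03]  ψ = [2, 2, 2]  (obs o_2=2)
t=3: δ = [2.400e-04, 1.200e-04, 4.000e-04]  ψ = [2, 2, 2]  (obs o_3=2)
t=4: δ = [2.400e-05, 3.600e-05, 8.000e-05]  ψ = [2, 2, 2]  (obs o_4=3)
t=5: δ = [4.800e-06, 2.400e-06, 8.000e-06]  ψ = [2, 2, 2]  (obs o_5=2)
t=6: δ = [4.800e-07, 2.400e-07, 8.000e-07]  ψ = [2, 2, 2]  (obs o_6=2)
backtrack: best end state = 2; path = [1, 2, 2, 2, 2, 2, 2]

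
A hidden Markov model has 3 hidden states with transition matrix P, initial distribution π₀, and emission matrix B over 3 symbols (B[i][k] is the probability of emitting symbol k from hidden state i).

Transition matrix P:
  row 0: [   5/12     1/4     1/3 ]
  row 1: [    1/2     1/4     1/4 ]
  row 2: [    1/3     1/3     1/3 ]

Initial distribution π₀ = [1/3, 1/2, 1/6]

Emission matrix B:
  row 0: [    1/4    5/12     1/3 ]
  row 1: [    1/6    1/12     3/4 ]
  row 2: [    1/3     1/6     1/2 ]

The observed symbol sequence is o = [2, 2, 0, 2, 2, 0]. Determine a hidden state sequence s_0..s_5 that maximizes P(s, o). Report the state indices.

path = [1, 1, 0, 2, 1, 0]

t=0: δ = [1.111e-01, 3.750e-01, 8.333e-02]  (obs o_0=2)
t=1: δ = [6.250e-02, 7.031e-02, 4.688e-02]  ψ = [1, 1, 1]  (obs o_1=2)
t=2: δ = [8.789e-03, 2.930e-03, 6.944e-03]  ψ = [1, 1, 0]  (obs o_2=0)
t=3: δ = [1.221e-03, 1.736e-03, 1.465e-03]  ψ = [0, 2, 0]  (obs o_3=2)
t=4: δ = [2.894e-04, 3.662e-04, 2.441e-04]  ψ = [1, 2, 2]  (obs o_4=2)
t=5: δ = [4.578e-05, 1.526e-05, 3.215e-05]  ψ = [1, 1, 0]  (obs o_5=0)
backtrack: best end state = 0; path = [1, 1, 0, 2, 1, 0]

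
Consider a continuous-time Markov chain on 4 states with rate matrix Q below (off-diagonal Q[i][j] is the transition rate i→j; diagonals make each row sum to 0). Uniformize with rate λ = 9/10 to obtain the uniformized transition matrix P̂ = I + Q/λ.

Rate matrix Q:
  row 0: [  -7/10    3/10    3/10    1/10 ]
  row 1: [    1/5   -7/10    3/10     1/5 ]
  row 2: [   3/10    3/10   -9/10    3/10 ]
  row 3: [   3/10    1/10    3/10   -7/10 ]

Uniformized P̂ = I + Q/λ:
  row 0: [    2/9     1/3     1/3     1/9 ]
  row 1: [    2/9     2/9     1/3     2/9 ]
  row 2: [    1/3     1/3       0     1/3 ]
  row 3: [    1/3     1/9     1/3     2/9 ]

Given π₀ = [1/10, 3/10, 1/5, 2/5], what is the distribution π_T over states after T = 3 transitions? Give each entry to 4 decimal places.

t=0: π = [0.1000, 0.3000, 0.2000, 0.4000]
t=1: π = [0.2889, 0.2111, 0.2667, 0.2333]
t=2: π = [0.2778, 0.2580, 0.2444, 0.2198]
t=3: π = [0.2738, 0.2558, 0.2519, 0.2185]

π = [0.2738, 0.2558, 0.2519, 0.2185]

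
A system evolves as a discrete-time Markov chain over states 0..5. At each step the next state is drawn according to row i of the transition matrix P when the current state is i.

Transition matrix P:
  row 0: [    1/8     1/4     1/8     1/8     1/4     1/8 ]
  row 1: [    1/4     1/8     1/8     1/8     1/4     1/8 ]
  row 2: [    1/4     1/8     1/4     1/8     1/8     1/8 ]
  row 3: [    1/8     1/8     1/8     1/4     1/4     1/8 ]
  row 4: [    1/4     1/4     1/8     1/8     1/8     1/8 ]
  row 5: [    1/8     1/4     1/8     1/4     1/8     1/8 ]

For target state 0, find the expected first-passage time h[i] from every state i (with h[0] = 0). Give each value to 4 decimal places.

h = [0.0000, 4.6667, 4.6667, 5.3333, 4.6667, 5.3333]

First-step conditioning: h[0] = 0; for i ≠ 0, h[i] = 1 + Σ_k P[i][k]·h[k].
  h[1] = 1 + 1/8·h[1] + 1/8·h[2] + 1/8·h[3] + 1/4·h[4] + 1/8·h[5]
  h[2] = 1 + 1/8·h[1] + 1/4·h[2] + 1/8·h[3] + 1/8·h[4] + 1/8·h[5]
  h[3] = 1 + 1/8·h[1] + 1/8·h[2] + 1/4·h[3] + 1/4·h[4] + 1/8·h[5]
  h[4] = 1 + 1/4·h[1] + 1/8·h[2] + 1/8·h[3] + 1/8·h[4] + 1/8·h[5]
  h[5] = 1 + 1/4·h[1] + 1/8·h[2] + 1/4·h[3] + 1/8·h[4] + 1/8·h[5]
Solving the 5×5 linear system over states ≠ 0 gives exactly h = [0, 14/3, 14/3, 16/3, 14/3, 16/3] (h[0] = 0 is the target).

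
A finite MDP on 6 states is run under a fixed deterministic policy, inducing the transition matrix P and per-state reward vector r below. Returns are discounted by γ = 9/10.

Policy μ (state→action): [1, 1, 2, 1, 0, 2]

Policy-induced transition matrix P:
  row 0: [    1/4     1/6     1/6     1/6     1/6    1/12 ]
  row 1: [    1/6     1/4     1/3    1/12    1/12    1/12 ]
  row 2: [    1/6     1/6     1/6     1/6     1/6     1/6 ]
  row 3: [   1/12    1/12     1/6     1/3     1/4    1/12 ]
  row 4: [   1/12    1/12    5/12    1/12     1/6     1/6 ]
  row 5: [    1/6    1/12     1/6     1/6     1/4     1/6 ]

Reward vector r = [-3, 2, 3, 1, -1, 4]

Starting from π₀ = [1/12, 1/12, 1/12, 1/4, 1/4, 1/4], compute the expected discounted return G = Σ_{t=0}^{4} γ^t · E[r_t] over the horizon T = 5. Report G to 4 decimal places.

G = 4.4051

t=0: π = [0.0833, 0.0833, 0.0833, 0.2500, 0.2500, 0.2500], E[r] = 1.1667, γ^t·E[r] = 1.166667, running G = 1.166667
t=1: π = [0.1319, 0.1111, 0.2431, 0.1806, 0.2014, 0.1319], E[r] = 1.0625, γ^t·E[r] = 0.956250, running G = 2.122917
t=2: π = [0.1458, 0.1331, 0.2355, 0.1707, 0.1834, 0.1314], E[r] = 1.0480, γ^t·E[r] = 0.848906, running G = 2.971823
t=3: π = [0.1493, 0.1373, 0.2347, 0.1687, 0.1807, 0.1292], E[r] = 1.0356, γ^t·E[r] = 0.754945, running G = 3.726768
t=4: π = [0.1500, 0.1382, 0.2347, 0.1683, 0.1801, 0.1287], E[r] = 1.0338, γ^t·E[r] = 0.678283, running G = 4.405051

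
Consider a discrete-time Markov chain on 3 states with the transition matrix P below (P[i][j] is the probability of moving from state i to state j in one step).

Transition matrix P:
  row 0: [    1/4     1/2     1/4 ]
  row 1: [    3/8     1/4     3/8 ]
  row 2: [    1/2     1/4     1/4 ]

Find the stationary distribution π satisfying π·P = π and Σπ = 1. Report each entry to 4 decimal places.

π = [0.3659, 0.3415, 0.2927]

Balance equations π_j = Σ_i π_i·P[i][j]:
  π_0 = 1/4·π_0 + 3/8·π_1 + 1/2·π_2
  π_1 = 1/2·π_0 + 1/4·π_1 + 1/4·π_2
  normalize: π_0 + π_1 + π_2 = 1
Solving the linear system gives exactly π = [15/41, 14/41, 12/41].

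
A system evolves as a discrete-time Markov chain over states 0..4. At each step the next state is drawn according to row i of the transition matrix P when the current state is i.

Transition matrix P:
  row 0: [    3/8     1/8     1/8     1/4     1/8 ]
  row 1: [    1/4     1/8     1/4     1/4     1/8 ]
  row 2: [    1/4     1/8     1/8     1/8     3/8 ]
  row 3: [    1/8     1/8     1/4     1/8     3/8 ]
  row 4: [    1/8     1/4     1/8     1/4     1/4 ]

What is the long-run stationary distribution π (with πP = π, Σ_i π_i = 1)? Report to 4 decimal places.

Balance equations π_j = Σ_i π_i·P[i][j]:
  π_0 = 3/8·π_0 + 1/4·π_1 + 1/4·π_2 + 1/8·π_3 + 1/8·π_4
  π_1 = 1/8·π_0 + 1/8·π_1 + 1/8·π_2 + 1/8·π_3 + 1/4·π_4
  π_2 = 1/8·π_0 + 1/4·π_1 + 1/8·π_2 + 1/4·π_3 + 1/8·π_4
  π_3 = 1/4·π_0 + 1/4·π_1 + 1/8·π_2 + 1/8·π_3 + 1/4·π_4
  normalize: π_0 + π_1 + π_2 + π_3 + π_4 = 1
Solving the linear system gives exactly π = [225/1018, 159/1018, 173/1018, 207/1018, 127/509].

π = [0.2210, 0.1562, 0.1699, 0.2033, 0.2495]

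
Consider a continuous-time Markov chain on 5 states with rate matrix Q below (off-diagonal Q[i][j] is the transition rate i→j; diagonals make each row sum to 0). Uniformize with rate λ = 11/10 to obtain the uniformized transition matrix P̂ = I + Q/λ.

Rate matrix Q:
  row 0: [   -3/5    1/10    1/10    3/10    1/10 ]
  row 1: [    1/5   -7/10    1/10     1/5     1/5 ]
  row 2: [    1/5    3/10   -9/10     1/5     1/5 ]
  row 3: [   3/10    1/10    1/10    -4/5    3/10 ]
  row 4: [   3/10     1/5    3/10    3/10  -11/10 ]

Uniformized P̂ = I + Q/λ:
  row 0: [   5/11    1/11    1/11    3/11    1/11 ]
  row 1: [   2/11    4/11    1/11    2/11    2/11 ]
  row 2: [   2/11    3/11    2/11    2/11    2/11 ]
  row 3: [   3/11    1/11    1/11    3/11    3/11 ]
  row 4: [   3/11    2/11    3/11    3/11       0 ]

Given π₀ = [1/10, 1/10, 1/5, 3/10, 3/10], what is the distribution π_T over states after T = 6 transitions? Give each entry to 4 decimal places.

π = [0.2992, 0.1763, 0.1299, 0.2449, 0.1497]

t=0: π = [0.1000, 0.1000, 0.2000, 0.3000, 0.3000]
t=1: π = [0.2636, 0.1818, 0.1636, 0.2455, 0.1455]
t=2: π = [0.2893, 0.1835, 0.1322, 0.2413, 0.1537]
t=3: π = [0.2966, 0.1790, 0.1309, 0.2440, 0.1495]
t=4: π = [0.2985, 0.1771, 0.1300, 0.2446, 0.1499]
t=5: π = [0.2991, 0.1765, 0.1300, 0.2448, 0.1497]
t=6: π = [0.2992, 0.1763, 0.1299, 0.2449, 0.1497]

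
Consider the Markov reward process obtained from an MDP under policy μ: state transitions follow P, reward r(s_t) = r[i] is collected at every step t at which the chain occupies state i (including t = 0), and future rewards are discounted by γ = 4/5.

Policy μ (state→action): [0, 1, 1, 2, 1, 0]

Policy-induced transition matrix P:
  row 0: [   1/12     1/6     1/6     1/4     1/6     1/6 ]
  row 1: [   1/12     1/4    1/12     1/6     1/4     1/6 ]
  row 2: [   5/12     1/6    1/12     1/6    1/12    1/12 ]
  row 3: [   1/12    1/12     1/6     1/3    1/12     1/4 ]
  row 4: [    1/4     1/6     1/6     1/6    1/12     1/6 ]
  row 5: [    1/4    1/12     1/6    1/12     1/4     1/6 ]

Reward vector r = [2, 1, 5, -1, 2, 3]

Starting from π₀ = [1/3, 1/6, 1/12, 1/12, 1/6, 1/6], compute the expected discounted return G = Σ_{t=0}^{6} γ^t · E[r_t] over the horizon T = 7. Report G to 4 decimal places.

G = 7.4626

t=0: π = [0.3333, 0.1667, 0.0833, 0.0833, 0.1667, 0.1667], E[r] = 2.0000, γ^t·E[r] = 2.000000, running G = 2.000000
t=1: π = [0.1667, 0.1597, 0.1458, 0.1944, 0.1667, 0.1667], E[r] = 1.8611, γ^t·E[r] = 1.488889, running G = 3.488889
t=2: π = [0.1875, 0.1499, 0.1412, 0.1991, 0.1516, 0.1707], E[r] = 1.8472, γ^t·E[r] = 1.182222, running G = 4.671111
t=3: π = [0.1841, 0.1483, 0.1424, 0.2012, 0.1524, 0.1715], E[r] = 1.8466, γ^t·E[r] = 0.945481, running G = 5.616593
t=4: π = [0.1848, 0.1480, 0.1424, 0.2013, 0.1520, 0.1716], E[r] = 1.8471, γ^t·E[r] = 0.756586, running G = 6.373179
t=5: π = [0.1847, 0.1479, 0.1425, 0.2013, 0.1520, 0.1716], E[r] = 1.8471, γ^t·E[r] = 0.605260, running G = 6.978438
t=6: π = [0.1847, 0.1479, 0.1425, 0.2013, 0.1520, 0.1716], E[r] = 1.8471, γ^t·E[r] = 0.484207, running G = 7.462645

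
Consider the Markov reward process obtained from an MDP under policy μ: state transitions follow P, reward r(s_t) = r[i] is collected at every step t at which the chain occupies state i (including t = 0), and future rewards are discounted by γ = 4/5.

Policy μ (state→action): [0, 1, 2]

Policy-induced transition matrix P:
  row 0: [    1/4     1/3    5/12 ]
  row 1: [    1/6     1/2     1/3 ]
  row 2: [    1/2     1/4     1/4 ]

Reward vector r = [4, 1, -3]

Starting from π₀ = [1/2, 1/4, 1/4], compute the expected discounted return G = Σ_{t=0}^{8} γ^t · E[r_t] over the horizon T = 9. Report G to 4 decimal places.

t=0: π = [0.5000, 0.2500, 0.2500], E[r] = 1.5000, γ^t·E[r] = 1.500000, running G = 1.500000
t=1: π = [0.2917, 0.3542, 0.3542], E[r] = 0.4583, γ^t·E[r] = 0.366667, running G = 1.866667
t=2: π = [0.3090, 0.3628, 0.3281], E[r] = 0.6146, γ^t·E[r] = 0.393333, running G = 2.260000
t=3: π = [0.3018, 0.3665, 0.3317], E[r] = 0.5784, γ^t·E[r] = 0.296148, running G = 2.556148
t=4: π = [0.3024, 0.3668, 0.3308], E[r] = 0.5838, γ^t·E[r] = 0.239141, running G = 2.795289
t=5: π = [0.3021, 0.3669, 0.3310], E[r] = 0.5826, γ^t·E[r] = 0.190901, running G = 2.986190
t=6: π = [0.3022, 0.3669, 0.3309], E[r] = 0.5828, γ^t·E[r] = 0.152770, running G = 3.138960
t=7: π = [0.3022, 0.3669, 0.3309], E[r] = 0.5827, γ^t·E[r] = 0.122207, running G = 3.261167
t=8: π = [0.3022, 0.3669, 0.3309], E[r] = 0.5827, γ^t·E[r] = 0.097767, running G = 3.358934

G = 3.3589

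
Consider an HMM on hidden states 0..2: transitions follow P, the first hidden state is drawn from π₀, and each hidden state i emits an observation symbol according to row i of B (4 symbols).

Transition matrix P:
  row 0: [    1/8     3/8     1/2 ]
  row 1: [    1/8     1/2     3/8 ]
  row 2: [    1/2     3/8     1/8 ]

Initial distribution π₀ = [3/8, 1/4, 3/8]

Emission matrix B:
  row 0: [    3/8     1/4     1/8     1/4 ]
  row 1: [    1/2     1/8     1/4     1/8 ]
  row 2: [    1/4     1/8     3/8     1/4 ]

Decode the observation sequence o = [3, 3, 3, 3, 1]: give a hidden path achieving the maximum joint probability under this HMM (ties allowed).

t=0: δ = [9.375e-02, 3.125e-02, 9.375e-02]  (obs o_0=3)
t=1: δ = [1.172e-02, 4.395e-03, 1.172e-02]  ψ = [2, 0, 0]  (obs o_1=3)
t=2: δ = [1.465e-03, 5.493e-04, 1.465e-03]  ψ = [2, 0, 0]  (obs o_2=3)
t=3: δ = [1.831e-04, 6.866e-05, 1.831e-04]  ψ = [2, 0, 0]  (obs o_3=3)
t=4: δ = [2.289e-05, 8.583e-06, 1.144e-05]  ψ = [2, 0, 0]  (obs o_4=1)
backtrack: best end state = 0; path = [0, 2, 0, 2, 0]

path = [0, 2, 0, 2, 0]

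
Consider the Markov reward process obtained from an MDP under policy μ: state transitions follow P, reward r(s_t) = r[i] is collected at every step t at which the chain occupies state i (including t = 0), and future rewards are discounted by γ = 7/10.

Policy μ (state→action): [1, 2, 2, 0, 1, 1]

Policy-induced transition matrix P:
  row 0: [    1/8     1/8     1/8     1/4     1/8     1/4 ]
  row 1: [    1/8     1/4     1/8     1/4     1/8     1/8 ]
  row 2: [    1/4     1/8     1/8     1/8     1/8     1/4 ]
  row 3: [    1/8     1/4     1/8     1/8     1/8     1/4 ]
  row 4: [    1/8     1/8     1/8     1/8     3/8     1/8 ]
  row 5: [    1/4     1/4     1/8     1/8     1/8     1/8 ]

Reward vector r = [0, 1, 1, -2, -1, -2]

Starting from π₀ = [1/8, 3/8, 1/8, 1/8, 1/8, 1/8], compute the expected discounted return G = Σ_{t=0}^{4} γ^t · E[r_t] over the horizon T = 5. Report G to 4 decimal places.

t=0: π = [0.1250, 0.3750, 0.1250, 0.1250, 0.1250, 0.1250], E[r] = -0.1250, γ^t·E[r] = -0.125000, running G = -0.125000
t=1: π = [0.1563, 0.2031, 0.1250, 0.1875, 0.1563, 0.1719], E[r] = -0.5469, γ^t·E[r] = -0.382813, running G = -0.507813
t=2: π = [0.1621, 0.1953, 0.1250, 0.1699, 0.1641, 0.1836], E[r] = -0.5508, γ^t·E[r] = -0.269883, running G = -0.777695
t=3: π = [0.1636, 0.1936, 0.1250, 0.1697, 0.1660, 0.1821], E[r] = -0.5510, γ^t·E[r] = -0.189002, running G = -0.966697
t=4: π = [0.1634, 0.1932, 0.1250, 0.1696, 0.1665, 0.1823], E[r] = -0.5522, γ^t·E[r] = -0.132580, running G = -1.099277

G = -1.0993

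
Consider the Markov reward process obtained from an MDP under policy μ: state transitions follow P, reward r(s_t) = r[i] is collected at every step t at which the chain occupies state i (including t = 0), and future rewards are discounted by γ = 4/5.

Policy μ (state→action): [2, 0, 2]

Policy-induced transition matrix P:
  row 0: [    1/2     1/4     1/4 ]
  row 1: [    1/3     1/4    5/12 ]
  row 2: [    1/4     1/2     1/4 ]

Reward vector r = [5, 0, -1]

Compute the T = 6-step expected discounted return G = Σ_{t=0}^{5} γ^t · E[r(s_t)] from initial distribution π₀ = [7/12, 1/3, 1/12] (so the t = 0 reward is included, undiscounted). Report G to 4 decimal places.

G = 7.2406

t=0: π = [0.5833, 0.3333, 0.0833], E[r] = 2.8333, γ^t·E[r] = 2.833333, running G = 2.833333
t=1: π = [0.4236, 0.2708, 0.3056], E[r] = 1.8125, γ^t·E[r] = 1.450000, running G = 4.283333
t=2: π = [0.3785, 0.3264, 0.2951], E[r] = 1.5972, γ^t·E[r] = 1.022222, running G = 5.305556
t=3: π = [0.3718, 0.3238, 0.3044], E[r] = 1.5547, γ^t·E[r] = 0.796000, running G = 6.101556
t=4: π = [0.3699, 0.3261, 0.3040], E[r] = 1.5457, γ^t·E[r] = 0.633126, running G = 6.734681
t=5: π = [0.3697, 0.3260, 0.3043], E[r] = 1.5439, γ^t·E[r] = 0.505920, running G = 7.240601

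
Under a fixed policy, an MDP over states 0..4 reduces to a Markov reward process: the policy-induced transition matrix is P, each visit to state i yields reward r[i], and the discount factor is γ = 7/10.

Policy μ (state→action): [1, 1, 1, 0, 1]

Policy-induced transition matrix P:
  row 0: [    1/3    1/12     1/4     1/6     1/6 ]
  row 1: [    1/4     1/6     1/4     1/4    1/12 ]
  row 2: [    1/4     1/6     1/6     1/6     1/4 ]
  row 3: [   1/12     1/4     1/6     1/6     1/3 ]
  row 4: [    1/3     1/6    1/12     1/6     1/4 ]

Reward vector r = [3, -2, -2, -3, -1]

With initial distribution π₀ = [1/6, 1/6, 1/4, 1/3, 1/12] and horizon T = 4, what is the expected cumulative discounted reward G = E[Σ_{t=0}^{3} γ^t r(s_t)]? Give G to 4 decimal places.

G = -2.5851

t=0: π = [0.1667, 0.1667, 0.2500, 0.3333, 0.0833], E[r] = -1.4167, γ^t·E[r] = -1.416667, running G = -1.416667
t=1: π = [0.2153, 0.1806, 0.1875, 0.1806, 0.2361], E[r] = -0.8681, γ^t·E[r] = -0.607639, running G = -2.024306
t=2: π = [0.2575, 0.1638, 0.1800, 0.1817, 0.2170], E[r] = -0.6771, γ^t·E[r] = -0.331771, running G = -2.356076
t=3: π = [0.2593, 0.1603, 0.1837, 0.1803, 0.2164], E[r] = -0.6676, γ^t·E[r] = -0.228997, running G = -2.585074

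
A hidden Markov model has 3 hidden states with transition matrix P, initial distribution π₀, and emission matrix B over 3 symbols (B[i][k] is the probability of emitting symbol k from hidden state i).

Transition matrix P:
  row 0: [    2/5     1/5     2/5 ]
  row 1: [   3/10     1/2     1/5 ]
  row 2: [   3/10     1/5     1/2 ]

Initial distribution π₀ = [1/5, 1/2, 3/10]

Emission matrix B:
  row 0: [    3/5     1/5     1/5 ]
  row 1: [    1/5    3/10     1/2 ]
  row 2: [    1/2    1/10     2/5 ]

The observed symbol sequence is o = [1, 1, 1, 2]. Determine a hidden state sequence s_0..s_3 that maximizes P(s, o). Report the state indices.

t=0: δ = [4.000e-02, 1.500e-01, 3.000e-02]  (obs o_0=1)
t=1: δ = [9.000e-03, 2.250e-02, 3.000e-03]  ψ = [1, 1, 1]  (obs o_1=1)
t=2: δ = [1.350e-03, 3.375e-03, 4.500e-04]  ψ = [1, 1, 1]  (obs o_2=1)
t=3: δ = [2.025e-04, 8.437e-04, 2.700e-04]  ψ = [1, 1, 1]  (obs o_3=2)
backtrack: best end state = 1; path = [1, 1, 1, 1]

path = [1, 1, 1, 1]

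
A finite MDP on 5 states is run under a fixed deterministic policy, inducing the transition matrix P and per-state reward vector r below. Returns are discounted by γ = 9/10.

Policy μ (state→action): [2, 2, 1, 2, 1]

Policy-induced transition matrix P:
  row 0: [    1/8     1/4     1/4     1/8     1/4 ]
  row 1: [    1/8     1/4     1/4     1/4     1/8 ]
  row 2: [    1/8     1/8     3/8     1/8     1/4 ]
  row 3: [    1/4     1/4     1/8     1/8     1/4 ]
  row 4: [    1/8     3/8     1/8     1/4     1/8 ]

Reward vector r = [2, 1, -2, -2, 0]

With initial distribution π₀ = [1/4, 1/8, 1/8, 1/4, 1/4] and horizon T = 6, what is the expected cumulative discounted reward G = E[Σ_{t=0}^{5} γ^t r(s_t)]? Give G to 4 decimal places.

G = -1.0673

t=0: π = [0.2500, 0.1250, 0.1250, 0.2500, 0.2500], E[r] = -0.1250, γ^t·E[r] = -0.125000, running G = -0.125000
t=1: π = [0.1563, 0.2656, 0.2031, 0.1719, 0.2031], E[r] = -0.1719, γ^t·E[r] = -0.154688, running G = -0.279688
t=2: π = [0.1465, 0.2500, 0.2285, 0.1836, 0.1914], E[r] = -0.2813, γ^t·E[r] = -0.227813, running G = -0.507500
t=3: π = [0.1479, 0.2454, 0.2317, 0.1802, 0.1948], E[r] = -0.2825, γ^t·E[r] = -0.205921, running G = -0.713421
t=4: π = [0.1475, 0.2454, 0.2321, 0.1800, 0.1950], E[r] = -0.2838, γ^t·E[r] = -0.186190, running G = -0.899611
t=5: π = [0.1475, 0.2454, 0.2321, 0.1800, 0.1950], E[r] = -0.2840, γ^t·E[r] = -0.167697, running G = -1.067308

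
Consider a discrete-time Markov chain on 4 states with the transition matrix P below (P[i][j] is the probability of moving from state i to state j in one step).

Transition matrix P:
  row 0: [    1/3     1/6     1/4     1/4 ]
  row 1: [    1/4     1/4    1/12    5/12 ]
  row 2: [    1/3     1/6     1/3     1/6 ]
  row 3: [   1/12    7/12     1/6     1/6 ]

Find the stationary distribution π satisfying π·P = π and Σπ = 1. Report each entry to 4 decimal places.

Balance equations π_j = Σ_i π_i·P[i][j]:
  π_0 = 1/3·π_0 + 1/4·π_1 + 1/3·π_2 + 1/12·π_3
  π_1 = 1/6·π_0 + 1/4·π_1 + 1/6·π_2 + 7/12·π_3
  π_2 = 1/4·π_0 + 1/12·π_1 + 1/3·π_2 + 1/6·π_3
  normalize: π_0 + π_1 + π_2 + π_3 = 1
Solving the linear system gives exactly π = [25/103, 31/103, 20/103, 27/103].

π = [0.2427, 0.3010, 0.1942, 0.2621]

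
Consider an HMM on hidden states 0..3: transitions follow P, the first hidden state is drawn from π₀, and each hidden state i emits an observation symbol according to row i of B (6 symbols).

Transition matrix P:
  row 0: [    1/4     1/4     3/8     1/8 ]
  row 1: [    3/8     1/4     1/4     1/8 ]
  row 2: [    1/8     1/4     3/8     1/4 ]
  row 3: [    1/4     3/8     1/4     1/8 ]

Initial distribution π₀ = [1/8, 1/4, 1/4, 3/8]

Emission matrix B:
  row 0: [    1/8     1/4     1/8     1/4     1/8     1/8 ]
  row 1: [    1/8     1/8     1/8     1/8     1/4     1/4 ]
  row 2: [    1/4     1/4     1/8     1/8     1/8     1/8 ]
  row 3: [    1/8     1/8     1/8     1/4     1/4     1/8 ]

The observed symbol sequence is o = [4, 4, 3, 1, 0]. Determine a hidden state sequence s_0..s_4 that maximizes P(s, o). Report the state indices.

t=0: δ = [1.562e-02, 6.250e-02, 3.125e-02, 9.375e-02]  (obs o_0=4)
t=1: δ = [2.930e-03, 8.789e-03, 2.930e-03, 2.930e-03]  ψ = [1, 3, 3, 3]  (obs o_1=4)
t=2: δ = [8.240e-04, 2.747e-04, 2.747e-04, 2.747e-04]  ψ = [1, 1, 1, 1]  (obs o_2=3)
t=3: δ = [5.150e-05, 2.575e-05, 7.725e-05, 1.287e-05]  ψ = [0, 0, 0, 0]  (obs o_3=1)
t=4: δ = [1.609e-06, 2.414e-06, 7.242e-06, 2.414e-06]  ψ = [0, 2, 2, 2]  (obs o_4=0)
backtrack: best end state = 2; path = [3, 1, 0, 2, 2]

path = [3, 1, 0, 2, 2]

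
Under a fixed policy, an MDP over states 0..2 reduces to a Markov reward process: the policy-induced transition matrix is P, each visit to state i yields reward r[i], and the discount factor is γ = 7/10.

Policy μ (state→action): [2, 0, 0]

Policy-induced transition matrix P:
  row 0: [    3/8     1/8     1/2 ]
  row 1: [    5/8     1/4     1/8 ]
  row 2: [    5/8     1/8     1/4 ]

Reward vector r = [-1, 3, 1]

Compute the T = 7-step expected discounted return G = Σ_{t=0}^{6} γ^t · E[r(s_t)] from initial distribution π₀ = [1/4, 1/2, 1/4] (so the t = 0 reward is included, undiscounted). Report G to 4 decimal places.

t=0: π = [0.2500, 0.5000, 0.2500], E[r] = 1.5000, γ^t·E[r] = 1.500000, running G = 1.500000
t=1: π = [0.5625, 0.1875, 0.2500], E[r] = 0.2500, γ^t·E[r] = 0.175000, running G = 1.675000
t=2: π = [0.4844, 0.1484, 0.3672], E[r] = 0.3281, γ^t·E[r] = 0.160781, running G = 1.835781
t=3: π = [0.5039, 0.1436, 0.3525], E[r] = 0.2793, γ^t·E[r] = 0.095799, running G = 1.931580
t=4: π = [0.4990, 0.1429, 0.3580], E[r] = 0.2878, γ^t·E[r] = 0.069111, running G = 2.000691
t=5: π = [0.5002, 0.1429, 0.3569], E[r] = 0.2852, γ^t·E[r] = 0.047942, running G = 2.048632
t=6: π = [0.4999, 0.1429, 0.3572], E[r] = 0.2858, γ^t·E[r] = 0.033629, running G = 2.082261

G = 2.0823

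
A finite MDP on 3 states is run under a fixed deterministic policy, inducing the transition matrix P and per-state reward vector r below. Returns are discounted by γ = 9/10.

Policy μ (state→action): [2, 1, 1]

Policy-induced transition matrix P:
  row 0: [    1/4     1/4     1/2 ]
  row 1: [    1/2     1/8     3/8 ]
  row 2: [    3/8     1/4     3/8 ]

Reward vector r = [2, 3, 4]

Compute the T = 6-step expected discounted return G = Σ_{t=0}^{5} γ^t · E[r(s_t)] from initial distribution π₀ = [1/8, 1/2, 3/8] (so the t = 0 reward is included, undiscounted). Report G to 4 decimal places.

t=0: π = [0.1250, 0.5000, 0.3750], E[r] = 3.2500, γ^t·E[r] = 3.250000, running G = 3.250000
t=1: π = [0.4219, 0.1875, 0.3906], E[r] = 2.9688, γ^t·E[r] = 2.671875, running G = 5.921875
t=2: π = [0.3457, 0.2266, 0.4277], E[r] = 3.0820, γ^t·E[r] = 2.496445, running G = 8.418320
t=3: π = [0.3601, 0.2217, 0.4182], E[r] = 3.0581, γ^t·E[r] = 2.229359, running G = 10.647679
t=4: π = [0.3577, 0.2223, 0.4200], E[r] = 3.0623, γ^t·E[r] = 2.009186, running G = 12.656865
t=5: π = [0.3581, 0.2222, 0.4197], E[r] = 3.0616, γ^t·E[r] = 1.807867, running G = 14.464732

G = 14.4647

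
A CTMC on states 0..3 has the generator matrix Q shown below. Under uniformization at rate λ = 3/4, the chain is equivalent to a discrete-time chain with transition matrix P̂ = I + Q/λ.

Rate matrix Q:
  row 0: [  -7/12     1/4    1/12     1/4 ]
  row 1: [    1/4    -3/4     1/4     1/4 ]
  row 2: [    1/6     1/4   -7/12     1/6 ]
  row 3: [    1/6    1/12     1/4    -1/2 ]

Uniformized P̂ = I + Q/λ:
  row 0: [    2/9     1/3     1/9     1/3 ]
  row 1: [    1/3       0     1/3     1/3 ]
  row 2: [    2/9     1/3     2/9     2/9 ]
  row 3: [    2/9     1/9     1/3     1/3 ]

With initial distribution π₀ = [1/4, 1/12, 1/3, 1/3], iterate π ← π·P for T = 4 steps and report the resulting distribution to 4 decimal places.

t=0: π = [0.2500, 0.0833, 0.3333, 0.3333]
t=1: π = [0.2315, 0.2315, 0.2407, 0.2963]
t=2: π = [0.2479, 0.1903, 0.2551, 0.3066]
t=3: π = [0.2434, 0.2018, 0.2499, 0.3050]
t=4: π = [0.2446, 0.1983, 0.2515, 0.3056]

π = [0.2446, 0.1983, 0.2515, 0.3056]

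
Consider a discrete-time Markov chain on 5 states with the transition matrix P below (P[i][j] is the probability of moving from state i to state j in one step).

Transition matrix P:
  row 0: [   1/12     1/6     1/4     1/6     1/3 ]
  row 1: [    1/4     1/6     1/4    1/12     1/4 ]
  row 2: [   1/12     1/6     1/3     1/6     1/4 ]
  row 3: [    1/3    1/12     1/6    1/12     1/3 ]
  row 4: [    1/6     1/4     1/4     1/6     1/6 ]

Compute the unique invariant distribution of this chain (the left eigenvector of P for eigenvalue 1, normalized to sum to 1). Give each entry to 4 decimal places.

Balance equations π_j = Σ_i π_i·P[i][j]:
  π_0 = 1/12·π_0 + 1/4·π_1 + 1/12·π_2 + 1/3·π_3 + 1/6·π_4
  π_1 = 1/6·π_0 + 1/6·π_1 + 1/6·π_2 + 1/12·π_3 + 1/4·π_4
  π_2 = 1/4·π_0 + 1/4·π_1 + 1/3·π_2 + 1/6·π_3 + 1/4·π_4
  π_3 = 1/6·π_0 + 1/12·π_1 + 1/6·π_2 + 1/12·π_3 + 1/6·π_4
  normalize: π_0 + π_1 + π_2 + π_3 + π_4 = 1
Solving the linear system gives exactly π = [2029/12007, 4231/24014, 6243/24014, 3369/24014, 6113/24014].

π = [0.1690, 0.1762, 0.2600, 0.1403, 0.2546]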